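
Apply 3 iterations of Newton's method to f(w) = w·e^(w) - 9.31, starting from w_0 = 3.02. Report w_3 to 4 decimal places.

1.7330

Newton update: w ← w − f(w)/f'(w).
f'(w) = (w + 1)·e^(w)
w_0 = 3.020000: f = 52.573701, f' = 82.374993 → w_1 = 3.020000 - (52.573701)/(82.374993) = 2.381776
w_1 = 2.381776: f = 16.470602, f' = 36.604711 → w_2 = 2.381776 - (16.470602)/(36.604711) = 1.931817
w_2 = 1.931817: f = 4.023486, f' = 20.235529 → w_3 = 1.931817 - (4.023486)/(20.235529) = 1.732985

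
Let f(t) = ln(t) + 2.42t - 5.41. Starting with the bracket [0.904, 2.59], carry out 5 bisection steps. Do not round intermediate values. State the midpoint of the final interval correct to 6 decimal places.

1.984094

f(0.904000) = -3.323246, f(2.590000) = 1.809458 (opposite signs)
step 1: m = 1.747000, f(m) = -0.624360 < 0 → root in [1.747000, 2.590000]
step 2: m = 2.168500, f(m) = 0.611806 > 0 → root in [1.747000, 2.168500]
step 3: m = 1.957750, f(m) = -0.000449 < 0 → root in [1.957750, 2.168500]
step 4: m = 2.063125, f(m) = 0.306984 > 0 → root in [1.957750, 2.063125]
step 5: m = 2.010438, f(m) = 0.153611 > 0 → root in [1.957750, 2.010438]
Midpoint of [1.957750, 2.010438] = 1.984094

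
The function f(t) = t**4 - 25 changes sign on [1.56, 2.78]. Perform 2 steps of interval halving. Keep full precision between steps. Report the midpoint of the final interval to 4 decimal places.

f(1.560000) = -19.077591, f(2.780000) = 34.728167 (opposite signs)
step 1: m = 2.170000, f(m) = -2.826261 < 0 → root in [2.170000, 2.780000]
step 2: m = 2.475000, f(m) = 12.523282 > 0 → root in [2.170000, 2.475000]
Midpoint of [2.170000, 2.475000] = 2.322500

2.3225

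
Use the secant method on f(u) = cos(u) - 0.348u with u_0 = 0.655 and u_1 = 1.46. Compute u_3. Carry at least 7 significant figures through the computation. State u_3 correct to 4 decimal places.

1.1555

f(u_0) = 0.565108, f(u_1) = -0.397510
u_2 = 1.460000 - (-0.397510)·(1.460000 - 0.655000)/(-0.397510 - (0.565108)) = 1.127578; f(u_2) = 0.036452
u_3 = 1.127578 - (0.036452)·(1.127578 - 1.460000)/(0.036452 - (-0.397510)) = 1.155501; f(u_3) = 0.001346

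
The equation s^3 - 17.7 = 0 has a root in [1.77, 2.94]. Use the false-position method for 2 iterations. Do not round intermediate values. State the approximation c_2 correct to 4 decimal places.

2.5915

False-position update: c = (a·f(b) − b·f(a))/(f(b) − f(a)); replace the endpoint whose sign matches f(c).
f(1.770000) = -12.154767, f(2.940000) = 7.712184
step 1: c = 2.485816, f(c) = -2.339448 < 0 → new bracket [2.485816, 2.940000]
step 2: c = 2.591524, f(c) = -0.295333 < 0 → new bracket [2.591524, 2.940000]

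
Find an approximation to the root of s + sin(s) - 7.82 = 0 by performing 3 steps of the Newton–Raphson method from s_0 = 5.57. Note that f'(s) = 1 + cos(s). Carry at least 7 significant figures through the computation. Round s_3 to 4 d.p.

s_0 = 5.570000: f = -2.904246, f' = 1.756282 → s_1 = 5.570000 - (-2.904246)/(1.756282) = 7.223633
s_1 = 7.223633: f = 0.211456, f' = 1.589426 → s_2 = 7.223633 - (0.211456)/(1.589426) = 7.090594
s_2 = 7.090594: f = -0.006907, f' = 1.691373 → s_3 = 7.090594 - (-0.006907)/(1.691373) = 7.094678

7.0947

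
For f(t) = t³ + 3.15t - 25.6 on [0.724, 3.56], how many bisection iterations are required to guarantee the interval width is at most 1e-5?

Initial width b − a = 3.56 − 0.724 = 2.836000.
After n steps the width is (b−a)/2^n; need (b−a)/2^n ≤ 1e-5.
So n ≥ log₂(2.836000/1e-5) = log₂(283600.0000) ≈ 18.1135.
Hence n = 19.

19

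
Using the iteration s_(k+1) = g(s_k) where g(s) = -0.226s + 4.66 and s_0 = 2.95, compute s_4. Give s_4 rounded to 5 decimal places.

3.79876

s_1 = g(2.950000) = 3.993300
s_2 = g(3.993300) = 3.757514
s_3 = g(3.757514) = 3.810802
s_4 = g(3.810802) = 3.798759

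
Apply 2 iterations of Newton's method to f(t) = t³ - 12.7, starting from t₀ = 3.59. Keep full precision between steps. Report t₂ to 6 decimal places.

2.385973

Newton update: t ← t − f(t)/f'(t).
f'(t) = 3t²
t_0 = 3.590000: f = 33.568279, f' = 38.664300 → t_1 = 3.590000 - (33.568279)/(38.664300) = 2.721802
t_1 = 2.721802: f = 7.463664, f' = 22.224614 → t_2 = 2.721802 - (7.463664)/(22.224614) = 2.385973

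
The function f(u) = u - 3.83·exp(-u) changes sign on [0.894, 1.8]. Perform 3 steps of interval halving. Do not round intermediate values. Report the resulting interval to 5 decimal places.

f(0.894000) = -0.672533, f(1.800000) = 1.166905 (opposite signs)
step 1: m = 1.347000, f(m) = 0.351127 > 0 → root in [0.894000, 1.347000]
step 2: m = 1.120500, f(m) = -0.128527 < 0 → root in [1.120500, 1.347000]
step 3: m = 1.233750, f(m) = 0.118460 > 0 → root in [1.120500, 1.233750]

[1.12050, 1.23375]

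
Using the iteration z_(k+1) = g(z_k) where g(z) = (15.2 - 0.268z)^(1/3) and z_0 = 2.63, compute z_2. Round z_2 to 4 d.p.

2.4411

z_1 = g(2.630000) = 2.438228
z_2 = g(2.438228) = 2.441106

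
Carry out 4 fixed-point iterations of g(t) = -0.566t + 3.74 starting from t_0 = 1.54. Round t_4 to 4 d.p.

t_1 = g(1.540000) = 2.868360
t_2 = g(2.868360) = 2.116508
t_3 = g(2.116508) = 2.542056
t_4 = g(2.542056) = 2.301196

2.3012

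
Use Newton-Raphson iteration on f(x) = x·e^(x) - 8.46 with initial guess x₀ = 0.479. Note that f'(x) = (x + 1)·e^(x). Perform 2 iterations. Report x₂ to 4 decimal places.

x_0 = 0.479000: f = -7.686674, f' = 2.387785 → x_1 = 0.479000 - (-7.686674)/(2.387785) = 3.698165
x_1 = 3.698165: f = 140.846574, f' = 189.679726 → x_2 = 3.698165 - (140.846574)/(189.679726) = 2.955616

2.9556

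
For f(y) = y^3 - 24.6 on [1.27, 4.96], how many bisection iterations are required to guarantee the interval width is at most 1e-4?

16

Initial width b − a = 4.96 − 1.27 = 3.690000.
After n steps the width is (b−a)/2^n; need (b−a)/2^n ≤ 1e-4.
So n ≥ log₂(3.690000/1e-4) = log₂(36900.0000) ≈ 15.1713.
Hence n = 16.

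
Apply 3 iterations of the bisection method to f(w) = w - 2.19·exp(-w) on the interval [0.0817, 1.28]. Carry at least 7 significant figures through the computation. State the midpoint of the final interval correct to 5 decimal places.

0.90553

f(0.081700) = -1.936491, f(1.280000) = 0.671098 (opposite signs)
step 1: m = 0.680850, f(m) = -0.427699 < 0 → root in [0.680850, 1.280000]
step 2: m = 0.980425, f(m) = 0.158843 > 0 → root in [0.680850, 0.980425]
step 3: m = 0.830637, f(m) = -0.123702 < 0 → root in [0.830637, 0.980425]
Midpoint of [0.830637, 0.980425] = 0.905531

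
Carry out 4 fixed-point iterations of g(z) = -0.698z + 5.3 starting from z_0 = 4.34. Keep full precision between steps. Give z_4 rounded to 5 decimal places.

3.41059

z_1 = g(4.340000) = 2.270680
z_2 = g(2.270680) = 3.715065
z_3 = g(3.715065) = 2.706884
z_4 = g(2.706884) = 3.410595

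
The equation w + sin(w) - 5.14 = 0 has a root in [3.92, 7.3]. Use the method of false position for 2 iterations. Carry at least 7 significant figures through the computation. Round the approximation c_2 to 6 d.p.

f(3.920000) = -1.922146, f(7.300000) = 3.010437
step 1: c = 5.237130, f(c) = -0.768323 < 0 → new bracket [5.237130, 7.300000]
step 2: c = 5.656567, f(c) = -0.069842 < 0 → new bracket [5.656567, 7.300000]

5.656567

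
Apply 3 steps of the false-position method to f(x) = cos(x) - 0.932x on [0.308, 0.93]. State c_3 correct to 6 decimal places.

0.770146

f(0.308000) = 0.665886, f(0.930000) = -0.268926
step 1: c = 0.751063, f(c) = 0.030972 > 0 → new bracket [0.751063, 0.930000]
step 2: c = 0.769543, f(c) = 0.001014 > 0 → new bracket [0.769543, 0.930000]
step 3: c = 0.770146, f(c) = 0.000033 > 0 → new bracket [0.770146, 0.930000]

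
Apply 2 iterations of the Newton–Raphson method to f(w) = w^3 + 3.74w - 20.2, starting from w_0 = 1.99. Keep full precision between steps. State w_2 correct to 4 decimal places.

2.2710

f'(w) = 3w^2 + 3.74
w_0 = 1.990000: f = -4.876801, f' = 15.620300 → w_1 = 1.990000 - (-4.876801)/(15.620300) = 2.302209
w_1 = 2.302209: f = 0.612356, f' = 19.640501 → w_2 = 2.302209 - (0.612356)/(19.640501) = 2.271031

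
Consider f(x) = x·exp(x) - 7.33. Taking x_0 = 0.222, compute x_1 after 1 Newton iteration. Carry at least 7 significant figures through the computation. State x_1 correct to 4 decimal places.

4.8445

f'(x) = (x + 1)·exp(x)
x_0 = 0.222000: f = -7.052817, f' = 1.525754 → x_1 = 0.222000 - (-7.052817)/(1.525754) = 4.844512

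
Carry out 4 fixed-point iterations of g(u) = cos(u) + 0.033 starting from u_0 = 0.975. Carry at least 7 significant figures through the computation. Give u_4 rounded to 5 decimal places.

u_1 = g(0.975000) = 0.594168
u_2 = g(0.594168) = 0.861615
u_3 = g(0.861615) = 0.684213
u_4 = g(0.684213) = 0.807917

0.80792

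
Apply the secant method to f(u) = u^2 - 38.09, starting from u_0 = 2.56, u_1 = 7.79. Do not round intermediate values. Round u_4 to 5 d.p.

6.17500

f(u_0) = -31.536400, f(u_1) = 22.594100
u_2 = 7.790000 - (22.594100)·(7.790000 - 2.560000)/(22.594100 - (-31.536400)) = 5.606995; f(u_2) = -6.651605
u_3 = 5.606995 - (-6.651605)·(5.606995 - 7.790000)/(-6.651605 - (22.594100)) = 6.103495; f(u_3) = -0.837349
u_4 = 6.103495 - (-0.837349)·(6.103495 - 5.606995)/(-0.837349 - (-6.651605)) = 6.174999; f(u_4) = 0.040615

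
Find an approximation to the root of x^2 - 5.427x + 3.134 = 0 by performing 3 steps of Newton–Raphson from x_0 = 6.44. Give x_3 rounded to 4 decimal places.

f'(x) = 2x - 5.427
x_0 = 6.440000: f = 9.657720, f' = 7.453000 → x_1 = 6.440000 - (9.657720)/(7.453000) = 5.144184
x_1 = 5.144184: f = 1.679140, f' = 4.861367 → x_2 = 5.144184 - (1.679140)/(4.861367) = 4.798779
x_2 = 4.798779: f = 0.119305, f' = 4.170557 → x_3 = 4.798779 - (0.119305)/(4.170557) = 4.770172

4.7702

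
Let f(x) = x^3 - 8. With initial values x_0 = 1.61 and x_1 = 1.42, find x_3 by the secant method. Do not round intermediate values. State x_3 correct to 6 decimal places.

f(x_0) = -3.826719, f(x_1) = -5.136712
x_2 = 1.420000 - (-5.136712)·(1.420000 - 1.610000)/(-5.136712 - (-3.826719)) = 2.165023; f(x_2) = 2.148169
x_3 = 2.165023 - (2.148169)·(2.165023 - 1.420000)/(2.148169 - (-5.136712)) = 1.945330; f(x_3) = -0.638266

1.945330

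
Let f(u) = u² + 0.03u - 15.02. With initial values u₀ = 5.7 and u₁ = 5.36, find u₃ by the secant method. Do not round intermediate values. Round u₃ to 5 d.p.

f(u_0) = 17.641000, f(u_1) = 13.870400
u_2 = 5.360000 - (13.870400)·(5.360000 - 5.700000)/(13.870400 - (17.641000)) = 4.109288; f(u_2) = 1.989524
u_3 = 4.109288 - (1.989524)·(4.109288 - 5.360000)/(1.989524 - (13.870400)) = 3.899848; f(u_3) = 0.305813

3.89985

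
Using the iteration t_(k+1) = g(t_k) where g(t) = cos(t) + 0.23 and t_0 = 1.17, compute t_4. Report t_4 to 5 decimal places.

t_1 = g(1.170000) = 0.620152
t_2 = g(0.620152) = 1.043790
t_3 = g(1.043790) = 0.732948
t_4 = g(0.732948) = 0.973205

0.97321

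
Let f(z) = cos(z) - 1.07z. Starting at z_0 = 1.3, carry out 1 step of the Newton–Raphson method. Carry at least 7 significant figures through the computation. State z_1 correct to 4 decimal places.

f'(z) = -sin(z) - 1.07
z_0 = 1.300000: f = -1.123501, f' = -2.033558 → z_1 = 1.300000 - (-1.123501)/(-2.033558) = 0.747520

0.7475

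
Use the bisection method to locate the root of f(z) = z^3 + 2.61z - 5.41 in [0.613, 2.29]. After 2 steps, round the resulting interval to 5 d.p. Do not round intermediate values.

f(0.613000) = -3.579724, f(2.290000) = 12.575889 (opposite signs)
step 1: m = 1.451500, f(m) = 1.436511 > 0 → root in [0.613000, 1.451500]
step 2: m = 1.032250, f(m) = -1.615924 < 0 → root in [1.032250, 1.451500]

[1.03225, 1.45150]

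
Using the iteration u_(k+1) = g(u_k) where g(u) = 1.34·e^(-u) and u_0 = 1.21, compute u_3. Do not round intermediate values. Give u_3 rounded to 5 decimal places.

0.54557

u_1 = g(1.210000) = 0.399584
u_2 = g(0.399584) = 0.898602
u_3 = g(0.898602) = 0.545565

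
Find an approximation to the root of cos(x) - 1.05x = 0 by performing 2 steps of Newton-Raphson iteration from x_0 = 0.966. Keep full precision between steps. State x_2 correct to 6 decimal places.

f'(x) = -sin(x) - 1.05
x_0 = 0.966000: f = -0.445705, f' = -1.872618 → x_1 = 0.966000 - (-0.445705)/(-1.872618) = 0.727988
x_1 = 0.727988: f = -0.017873, f' = -1.715369 → x_2 = 0.727988 - (-0.017873)/(-1.715369) = 0.717569

0.717569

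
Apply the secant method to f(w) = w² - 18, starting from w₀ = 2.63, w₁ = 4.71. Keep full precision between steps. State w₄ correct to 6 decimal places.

Secant update: w_(k+1) = w_k − f(w_k)·(w_k − w_(k-1))/(f(w_k) − f(w_(k-1))).
f(w_0) = -11.083100, f(w_1) = 4.184100
w_2 = 4.710000 - (4.184100)·(4.710000 - 2.630000)/(4.184100 - (-11.083100)) = 4.139959; f(w_2) = -0.860738
w_3 = 4.139959 - (-0.860738)·(4.139959 - 4.710000)/(-0.860738 - (4.184100)) = 4.237218; f(w_3) = -0.045982
w_4 = 4.237218 - (-0.045982)·(4.237218 - 4.139959)/(-0.045982 - (-0.860738)) = 4.242707; f(w_4) = 0.000564

4.242707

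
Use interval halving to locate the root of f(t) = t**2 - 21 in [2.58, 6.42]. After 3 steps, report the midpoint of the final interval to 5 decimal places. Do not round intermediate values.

4.74000

f(2.580000) = -14.343600, f(6.420000) = 20.216400 (opposite signs)
step 1: m = 4.500000, f(m) = -0.750000 < 0 → root in [4.500000, 6.420000]
step 2: m = 5.460000, f(m) = 8.811600 > 0 → root in [4.500000, 5.460000]
step 3: m = 4.980000, f(m) = 3.800400 > 0 → root in [4.500000, 4.980000]
Midpoint of [4.500000, 4.980000] = 4.740000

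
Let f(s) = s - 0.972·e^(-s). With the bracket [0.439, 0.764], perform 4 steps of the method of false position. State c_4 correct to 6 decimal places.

0.556925

f(0.439000) = -0.187630, f(0.764000) = 0.311243
step 1: c = 0.561235, f(c) = 0.006705 > 0 → new bracket [0.439000, 0.561235]
step 2: c = 0.557018, f(c) = 0.000144 > 0 → new bracket [0.439000, 0.557018]
step 3: c = 0.556927, f(c) = 0.000003 > 0 → new bracket [0.439000, 0.556927]
step 4: c = 0.556925, f(c) = 0.000000 > 0 → new bracket [0.439000, 0.556925]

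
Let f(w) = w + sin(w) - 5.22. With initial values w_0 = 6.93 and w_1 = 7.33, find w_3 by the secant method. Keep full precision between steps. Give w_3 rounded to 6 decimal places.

f(w_0) = 2.312648, f(w_1) = 2.975834
w_2 = 7.330000 - (2.975834)·(7.330000 - 6.930000)/(2.975834 - (2.312648)) = 5.535130; f(w_2) = -0.365085
w_3 = 5.535130 - (-0.365085)·(5.535130 - 7.330000)/(-0.365085 - (2.975834)) = 5.731267; f(w_3) = -0.013054

5.731267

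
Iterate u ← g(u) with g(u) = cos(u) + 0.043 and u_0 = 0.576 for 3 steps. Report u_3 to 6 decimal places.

u_1 = g(0.576000) = 0.881648
u_2 = g(0.881648) = 0.678880
u_3 = g(0.678880) = 0.821276

0.821276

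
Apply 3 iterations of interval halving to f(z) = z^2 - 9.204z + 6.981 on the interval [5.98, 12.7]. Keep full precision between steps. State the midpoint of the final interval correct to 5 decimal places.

8.08000

f(5.980000) = -12.298520, f(12.700000) = 51.380200 (opposite signs)
step 1: m = 9.340000, f(m) = 8.251240 > 0 → root in [5.980000, 9.340000]
step 2: m = 7.660000, f(m) = -4.846040 < 0 → root in [7.660000, 9.340000]
step 3: m = 8.500000, f(m) = 0.997000 > 0 → root in [7.660000, 8.500000]
Midpoint of [7.660000, 8.500000] = 8.080000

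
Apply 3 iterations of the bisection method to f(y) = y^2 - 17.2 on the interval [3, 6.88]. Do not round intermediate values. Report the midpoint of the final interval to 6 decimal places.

f(3.000000) = -8.200000, f(6.880000) = 30.134400 (opposite signs)
step 1: m = 4.940000, f(m) = 7.203600 > 0 → root in [3.000000, 4.940000]
step 2: m = 3.970000, f(m) = -1.439100 < 0 → root in [3.970000, 4.940000]
step 3: m = 4.455000, f(m) = 2.647025 > 0 → root in [3.970000, 4.455000]
Midpoint of [3.970000, 4.455000] = 4.212500

4.212500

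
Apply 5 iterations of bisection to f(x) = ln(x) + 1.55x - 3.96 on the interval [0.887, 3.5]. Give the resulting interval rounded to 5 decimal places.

[2.03019, 2.11184]

f(0.887000) = -2.705060, f(3.500000) = 2.717763 (opposite signs)
step 1: m = 2.193500, f(m) = 0.225423 > 0 → root in [0.887000, 2.193500]
step 2: m = 1.540250, f(m) = -1.140668 < 0 → root in [1.540250, 2.193500]
step 3: m = 1.866875, f(m) = -0.442078 < 0 → root in [1.866875, 2.193500]
step 4: m = 2.030188, f(m) = -0.105081 < 0 → root in [2.030188, 2.193500]
step 5: m = 2.111844, f(m) = 0.060919 > 0 → root in [2.030188, 2.111844]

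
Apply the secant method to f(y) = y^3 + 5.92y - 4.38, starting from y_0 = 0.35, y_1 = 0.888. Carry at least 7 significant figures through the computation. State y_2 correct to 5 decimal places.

f(y_0) = -2.265125, f(y_1) = 1.577187
y_2 = 0.888000 - (1.577187)·(0.888000 - 0.350000)/(1.577187 - (-2.265125)) = 0.667162; f(y_2) = -0.133440

0.66716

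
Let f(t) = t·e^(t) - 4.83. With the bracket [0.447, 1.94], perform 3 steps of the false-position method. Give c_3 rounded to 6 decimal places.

f(0.447000) = -4.131064, f(1.940000) = 8.669977
step 1: c = 0.928811, f(c) = -2.478719 < 0 → new bracket [0.928811, 1.940000]
step 2: c = 1.153631, f(c) = -1.173357 < 0 → new bracket [1.153631, 1.940000]
step 3: c = 1.247369, f(c) = -0.487696 < 0 → new bracket [1.247369, 1.940000]

1.247369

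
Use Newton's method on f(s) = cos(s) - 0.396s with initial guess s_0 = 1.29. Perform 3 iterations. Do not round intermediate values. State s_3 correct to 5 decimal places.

f'(s) = -sin(s) - 0.396
s_0 = 1.290000: f = -0.233719, f' = -1.356835 → s_1 = 1.290000 - (-0.233719)/(-1.356835) = 1.117747
s_1 = 1.117747: f = -0.004918, f' = -1.295116 → s_2 = 1.117747 - (-0.004918)/(-1.295116) = 1.113949
s_2 = 1.113949: f = -0.000003, f' = -1.293448 → s_3 = 1.113949 - (-0.000003)/(-1.293448) = 1.113947

1.11395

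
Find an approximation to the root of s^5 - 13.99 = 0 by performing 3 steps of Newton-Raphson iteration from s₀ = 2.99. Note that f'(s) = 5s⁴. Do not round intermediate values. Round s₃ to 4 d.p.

1.7851

s_0 = 2.990000: f = 224.986910, f' = 399.626940 → s_1 = 2.990000 - (224.986910)/(399.626940) = 2.427008
s_1 = 2.427008: f = 70.218460, f' = 173.482066 → s_2 = 2.427008 - (70.218460)/(173.482066) = 2.022248
s_2 = 2.022248: f = 19.829919, f' = 83.619595 → s_3 = 2.022248 - (19.829919)/(83.619595) = 1.785104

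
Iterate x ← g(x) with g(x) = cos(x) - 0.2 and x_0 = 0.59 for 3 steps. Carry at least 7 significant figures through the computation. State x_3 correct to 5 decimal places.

x_1 = g(0.590000) = 0.630941
x_2 = g(0.630941) = 0.607473
x_3 = g(0.607473) = 0.621093

0.62109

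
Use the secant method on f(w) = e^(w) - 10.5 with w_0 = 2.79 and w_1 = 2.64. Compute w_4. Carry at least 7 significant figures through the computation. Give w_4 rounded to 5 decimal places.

2.35159

f(w_0) = 5.781020, f(w_1) = 3.513204
w_2 = 2.640000 - (3.513204)·(2.640000 - 2.790000)/(3.513204 - (5.781020)) = 2.407626; f(w_2) = 0.607565
w_3 = 2.407626 - (0.607565)·(2.407626 - 2.640000)/(0.607565 - (3.513204)) = 2.359037; f(w_3) = 0.080762
w_4 = 2.359037 - (0.080762)·(2.359037 - 2.407626)/(0.080762 - (0.607565)) = 2.351588; f(w_4) = 0.002239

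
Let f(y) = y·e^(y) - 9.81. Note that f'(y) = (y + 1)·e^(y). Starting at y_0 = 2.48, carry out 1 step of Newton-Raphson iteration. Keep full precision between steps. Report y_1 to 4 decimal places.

2.0034

Newton update: y ← y − f(y)/f'(y).
y_0 = 2.480000: f = 19.804336, f' = 41.555600 → y_1 = 2.480000 - (19.804336)/(41.555600) = 2.003426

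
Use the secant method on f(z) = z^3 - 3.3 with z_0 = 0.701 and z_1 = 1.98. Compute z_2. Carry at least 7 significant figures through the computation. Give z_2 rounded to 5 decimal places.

1.21059

f(z_0) = -2.955528, f(z_1) = 4.462392
z_2 = 1.980000 - (4.462392)·(1.980000 - 0.701000)/(4.462392 - (-2.955528)) = 1.210593; f(z_2) = -1.525833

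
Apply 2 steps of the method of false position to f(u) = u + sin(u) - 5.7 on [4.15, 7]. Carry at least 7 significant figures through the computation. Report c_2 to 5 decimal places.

f(4.150000) = -2.395984, f(7.000000) = 1.956987
step 1: c = 5.718711, f(c) = -0.516260 < 0 → new bracket [5.718711, 7.000000]
step 2: c = 5.986165, f(c) = -0.006508 < 0 → new bracket [5.986165, 7.000000]

5.98616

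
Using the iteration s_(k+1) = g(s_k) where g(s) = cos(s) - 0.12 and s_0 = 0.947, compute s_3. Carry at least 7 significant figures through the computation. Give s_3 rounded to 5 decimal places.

s_1 = g(0.947000) = 0.464121
s_2 = g(0.464121) = 0.774216
s_3 = g(0.774216) = 0.594970

0.59497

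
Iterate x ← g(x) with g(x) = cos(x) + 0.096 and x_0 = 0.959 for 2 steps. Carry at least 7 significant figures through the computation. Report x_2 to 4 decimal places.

x_1 = g(0.959000) = 0.670339
x_2 = g(0.670339) = 0.879611

0.8796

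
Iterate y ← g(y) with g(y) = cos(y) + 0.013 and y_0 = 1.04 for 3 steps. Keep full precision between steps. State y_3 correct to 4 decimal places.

y_1 = g(1.040000) = 0.519220
y_2 = g(0.519220) = 0.881206
y_3 = g(0.881206) = 0.649221

0.6492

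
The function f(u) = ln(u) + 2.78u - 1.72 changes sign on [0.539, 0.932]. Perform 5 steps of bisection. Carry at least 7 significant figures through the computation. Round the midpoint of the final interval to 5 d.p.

f(0.539000) = -0.839620, f(0.932000) = 0.800538 (opposite signs)
step 1: m = 0.735500, f(m) = 0.017485 > 0 → root in [0.539000, 0.735500]
step 2: m = 0.637250, f(m) = -0.399038 < 0 → root in [0.637250, 0.735500]
step 3: m = 0.686375, f(m) = -0.188209 < 0 → root in [0.686375, 0.735500]
step 4: m = 0.710938, f(m) = -0.084765 < 0 → root in [0.710938, 0.735500]
step 5: m = 0.723219, f(m) = -0.033495 < 0 → root in [0.723219, 0.735500]
Midpoint of [0.723219, 0.735500] = 0.729359

0.72936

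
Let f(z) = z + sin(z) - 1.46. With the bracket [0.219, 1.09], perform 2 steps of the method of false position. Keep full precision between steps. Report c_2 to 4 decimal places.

f(0.219000) = -1.023746, f(1.090000) = 0.516627
step 1: c = 0.797875, f(c) = 0.053748 > 0 → new bracket [0.219000, 0.797875]
step 2: c = 0.768999, f(c) = 0.004415 > 0 → new bracket [0.219000, 0.768999]

0.7690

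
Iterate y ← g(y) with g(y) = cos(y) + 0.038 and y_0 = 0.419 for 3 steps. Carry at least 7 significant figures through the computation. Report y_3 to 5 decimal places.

y_1 = g(0.419000) = 0.951496
y_2 = g(0.951496) = 0.618465
y_3 = g(0.618465) = 0.852769

0.85277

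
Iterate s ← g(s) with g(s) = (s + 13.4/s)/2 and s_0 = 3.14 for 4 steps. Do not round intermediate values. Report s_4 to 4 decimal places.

3.6606

s_1 = g(3.140000) = 3.703758
s_2 = g(3.703758) = 3.660852
s_3 = g(3.660852) = 3.660601
s_4 = g(3.660601) = 3.660601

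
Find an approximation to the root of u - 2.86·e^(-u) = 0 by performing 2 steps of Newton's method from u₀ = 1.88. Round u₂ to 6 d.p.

Newton update: u ← u − f(u)/f'(u).
f'(u) = 1 + 2.86·e^(-u)
u_0 = 1.880000: f = 1.443592, f' = 1.436408 → u_1 = 1.880000 - (1.443592)/(1.436408) = 0.874998
u_1 = 0.874998: f = -0.317229, f' = 2.192227 → u_2 = 0.874998 - (-0.317229)/(2.192227) = 1.019705

1.019705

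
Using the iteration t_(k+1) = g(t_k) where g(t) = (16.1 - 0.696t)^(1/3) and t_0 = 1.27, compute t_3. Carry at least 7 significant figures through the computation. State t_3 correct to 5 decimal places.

t_1 = g(1.270000) = 2.477998
t_2 = g(2.477998) = 2.431490
t_3 = g(2.431490) = 2.433313

2.43331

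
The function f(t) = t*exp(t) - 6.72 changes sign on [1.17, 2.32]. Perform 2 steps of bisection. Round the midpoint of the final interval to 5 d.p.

1.60125

f(1.170000) = -2.950269, f(2.320000) = 16.887564 (opposite signs)
step 1: m = 1.745000, f(m) = 3.271698 > 0 → root in [1.170000, 1.745000]
step 2: m = 1.457500, f(m) = -0.459734 < 0 → root in [1.457500, 1.745000]
Midpoint of [1.457500, 1.745000] = 1.601250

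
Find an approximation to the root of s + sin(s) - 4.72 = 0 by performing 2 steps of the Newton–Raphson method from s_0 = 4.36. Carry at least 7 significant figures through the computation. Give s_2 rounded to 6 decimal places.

f'(s) = 1 + cos(s)
s_0 = 4.360000: f = -1.298551, f' = 0.654859 → s_1 = 4.360000 - (-1.298551)/(0.654859) = 6.342947
s_1 = 6.342947: f = 1.682673, f' = 1.998215 → s_2 = 6.342947 - (1.682673)/(1.998215) = 5.500859

5.500859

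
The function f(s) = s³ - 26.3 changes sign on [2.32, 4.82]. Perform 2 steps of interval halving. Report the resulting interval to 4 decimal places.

[2.9450, 3.5700]

f(2.320000) = -13.812832, f(4.820000) = 85.680168 (opposite signs)
step 1: m = 3.570000, f(m) = 19.199293 > 0 → root in [2.320000, 3.570000]
step 2: m = 2.945000, f(m) = -0.757941 < 0 → root in [2.945000, 3.570000]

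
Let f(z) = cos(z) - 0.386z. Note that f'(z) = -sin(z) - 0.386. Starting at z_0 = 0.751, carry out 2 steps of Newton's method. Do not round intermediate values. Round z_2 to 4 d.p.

Newton update: z ← z − f(z)/f'(z).
z_0 = 0.751000: f = 0.441121, f' = -1.068370 → z_1 = 0.751000 - (0.441121)/(-1.068370) = 1.163891
z_1 = 1.163891: f = -0.053493, f' = -1.304350 → z_2 = 1.163891 - (-0.053493)/(-1.304350) = 1.122880

1.1229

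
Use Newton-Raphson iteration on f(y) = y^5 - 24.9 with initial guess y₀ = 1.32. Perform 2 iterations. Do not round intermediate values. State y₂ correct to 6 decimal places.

2.251289

f'(y) = 5y⁴
y_0 = 1.320000: f = -20.892536, f' = 15.179789 → y_1 = 1.320000 - (-20.892536)/(15.179789) = 2.696339
y_1 = 2.696339: f = 117.618909, f' = 264.282250 → y_2 = 2.696339 - (117.618909)/(264.282250) = 2.251289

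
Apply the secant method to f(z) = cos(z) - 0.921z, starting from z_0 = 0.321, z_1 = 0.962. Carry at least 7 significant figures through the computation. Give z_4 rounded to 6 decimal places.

0.775402

f(z_0) = 0.653279, f(z_1) = -0.314122
z_2 = 0.962000 - (-0.314122)·(0.962000 - 0.321000)/(-0.314122 - (0.653279)) = 0.753863; f(z_2) = 0.034742
z_3 = 0.753863 - (0.034742)·(0.753863 - 0.962000)/(0.034742 - (-0.314122)) = 0.774591; f(z_3) = 0.001309
z_4 = 0.774591 - (0.001309)·(0.774591 - 0.753863)/(0.001309 - (0.034742)) = 0.775402; f(z_4) = -0.000006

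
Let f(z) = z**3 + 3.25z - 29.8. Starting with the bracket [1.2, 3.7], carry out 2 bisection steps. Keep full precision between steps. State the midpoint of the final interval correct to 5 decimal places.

2.76250

f(1.200000) = -24.172000, f(3.700000) = 32.878000 (opposite signs)
step 1: m = 2.450000, f(m) = -7.131375 < 0 → root in [2.450000, 3.700000]
step 2: m = 3.075000, f(m) = 9.269797 > 0 → root in [2.450000, 3.075000]
Midpoint of [2.450000, 3.075000] = 2.762500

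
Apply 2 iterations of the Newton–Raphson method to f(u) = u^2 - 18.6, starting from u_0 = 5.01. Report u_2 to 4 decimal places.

Newton update: u ← u − f(u)/f'(u).
f'(u) = 2u
u_0 = 5.010000: f = 6.500100, f' = 10.020000 → u_1 = 5.010000 - (6.500100)/(10.020000) = 4.361287
u_1 = 4.361287: f = 0.420828, f' = 8.722575 → u_2 = 4.361287 - (0.420828)/(8.722575) = 4.313042

4.3130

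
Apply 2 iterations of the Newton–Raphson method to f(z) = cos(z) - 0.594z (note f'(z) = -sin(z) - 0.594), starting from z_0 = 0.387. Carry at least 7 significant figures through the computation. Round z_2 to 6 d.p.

0.965622

z_0 = 0.387000: f = 0.696167, f' = -0.971412 → z_1 = 0.387000 - (0.696167)/(-0.971412) = 1.103655
z_1 = 1.103655: f = -0.205236, f' = -1.486859 → z_2 = 1.103655 - (-0.205236)/(-1.486859) = 0.965622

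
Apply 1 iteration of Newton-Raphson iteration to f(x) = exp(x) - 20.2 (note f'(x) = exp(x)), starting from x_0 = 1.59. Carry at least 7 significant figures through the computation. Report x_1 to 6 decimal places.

x_0 = 1.590000: f = -15.296251, f' = 4.903749 → x_1 = 1.590000 - (-15.296251)/(4.903749) = 4.709297

4.709297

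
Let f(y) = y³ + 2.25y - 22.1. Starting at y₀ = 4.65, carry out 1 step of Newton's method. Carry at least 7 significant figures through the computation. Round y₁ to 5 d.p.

3.32535

f'(y) = 3y² + 2.25
y_0 = 4.650000: f = 88.907125, f' = 67.117500 → y_1 = 4.650000 - (88.907125)/(67.117500) = 3.325351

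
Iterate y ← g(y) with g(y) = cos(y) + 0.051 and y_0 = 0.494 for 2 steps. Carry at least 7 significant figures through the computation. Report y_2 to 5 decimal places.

0.64768

y_1 = g(0.494000) = 0.931443
y_2 = g(0.931443) = 0.647676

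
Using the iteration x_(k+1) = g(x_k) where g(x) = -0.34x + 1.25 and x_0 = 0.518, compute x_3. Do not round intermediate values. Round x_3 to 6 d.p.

0.949141

x_1 = g(0.518000) = 1.073880
x_2 = g(1.073880) = 0.884881
x_3 = g(0.884881) = 0.949141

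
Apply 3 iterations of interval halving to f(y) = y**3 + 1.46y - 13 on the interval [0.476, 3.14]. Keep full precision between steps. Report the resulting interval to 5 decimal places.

[2.14100, 2.47400]

f(0.476000) = -12.197190, f(3.140000) = 22.543544 (opposite signs)
step 1: m = 1.808000, f(m) = -4.450214 < 0 → root in [1.808000, 3.140000]
step 2: m = 2.474000, f(m) = 5.754592 > 0 → root in [1.808000, 2.474000]
step 3: m = 2.141000, f(m) = -0.060051 < 0 → root in [2.141000, 2.474000]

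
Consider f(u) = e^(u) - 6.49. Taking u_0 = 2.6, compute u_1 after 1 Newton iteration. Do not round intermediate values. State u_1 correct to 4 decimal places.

2.0820

f'(u) = e^(u)
u_0 = 2.600000: f = 6.973738, f' = 13.463738 → u_1 = 2.600000 - (6.973738)/(13.463738) = 2.082036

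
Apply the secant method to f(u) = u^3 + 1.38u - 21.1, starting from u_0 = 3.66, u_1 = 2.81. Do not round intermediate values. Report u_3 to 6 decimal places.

f(u_0) = 32.978696, f(u_1) = 4.965841
u_2 = 2.810000 - (4.965841)·(2.810000 - 3.660000)/(4.965841 - (32.978696)) = 2.659320; f(u_2) = 1.376537
u_3 = 2.659320 - (1.376537)·(2.659320 - 2.810000)/(1.376537 - (4.965841)) = 2.601533; f(u_3) = 0.097227

2.601533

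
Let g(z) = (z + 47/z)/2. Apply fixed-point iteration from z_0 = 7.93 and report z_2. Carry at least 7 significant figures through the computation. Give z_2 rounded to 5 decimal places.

6.85604

z_1 = g(7.930000) = 6.928430
z_2 = g(6.928430) = 6.856037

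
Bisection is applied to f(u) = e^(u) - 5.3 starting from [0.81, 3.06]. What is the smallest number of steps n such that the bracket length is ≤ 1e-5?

18

Initial width b − a = 3.06 − 0.81 = 2.250000.
After n steps the width is (b−a)/2^n; need (b−a)/2^n ≤ 1e-5.
So n ≥ log₂(2.250000/1e-5) = log₂(225000.0000) ≈ 17.7796.
Hence n = 18.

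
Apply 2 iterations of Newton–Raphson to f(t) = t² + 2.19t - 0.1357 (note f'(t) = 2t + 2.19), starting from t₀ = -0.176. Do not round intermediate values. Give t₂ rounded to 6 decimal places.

t_0 = -0.176000: f = -0.490164, f' = 1.838000 → t_1 = -0.176000 - (-0.490164)/(1.838000) = 0.090683
t_1 = 0.090683: f = 0.071120, f' = 2.371367 → t_2 = 0.090683 - (0.071120)/(2.371367) = 0.060692

0.060692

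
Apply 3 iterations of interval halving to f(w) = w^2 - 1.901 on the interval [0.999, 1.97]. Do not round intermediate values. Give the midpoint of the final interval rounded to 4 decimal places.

f(0.999000) = -0.902999, f(1.970000) = 1.979900 (opposite signs)
step 1: m = 1.484500, f(m) = 0.302740 > 0 → root in [0.999000, 1.484500]
step 2: m = 1.241750, f(m) = -0.359057 < 0 → root in [1.241750, 1.484500]
step 3: m = 1.363125, f(m) = -0.042890 < 0 → root in [1.363125, 1.484500]
Midpoint of [1.363125, 1.484500] = 1.423812

1.4238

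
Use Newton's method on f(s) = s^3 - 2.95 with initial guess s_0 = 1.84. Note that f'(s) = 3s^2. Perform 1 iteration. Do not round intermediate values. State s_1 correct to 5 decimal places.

1.51711

Newton update: s ← s − f(s)/f'(s).
s_0 = 1.840000: f = 3.279504, f' = 10.156800 → s_1 = 1.840000 - (3.279504)/(10.156800) = 1.517112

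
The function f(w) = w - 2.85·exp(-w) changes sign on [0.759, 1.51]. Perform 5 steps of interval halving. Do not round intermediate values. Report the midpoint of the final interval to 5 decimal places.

1.02889

f(0.759000) = -0.575183, f(1.510000) = 0.880407 (opposite signs)
step 1: m = 1.134500, f(m) = 0.217989 > 0 → root in [0.759000, 1.134500]
step 2: m = 0.946750, f(m) = -0.159050 < 0 → root in [0.946750, 1.134500]
step 3: m = 1.040625, f(m) = 0.033909 > 0 → root in [0.946750, 1.040625]
step 4: m = 0.993687, f(m) = -0.061408 < 0 → root in [0.993687, 1.040625]
step 5: m = 1.017156, f(m) = -0.013466 < 0 → root in [1.017156, 1.040625]
Midpoint of [1.017156, 1.040625] = 1.028891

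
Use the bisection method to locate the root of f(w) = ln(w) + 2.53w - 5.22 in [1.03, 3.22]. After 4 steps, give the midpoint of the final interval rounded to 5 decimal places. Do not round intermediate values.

f(1.030000) = -2.584541, f(3.220000) = 4.095981 (opposite signs)
step 1: m = 2.125000, f(m) = 0.910022 > 0 → root in [1.030000, 2.125000]
step 2: m = 1.577500, f(m) = -0.773084 < 0 → root in [1.577500, 2.125000]
step 3: m = 1.851250, f(m) = 0.079524 > 0 → root in [1.577500, 1.851250]
step 4: m = 1.714375, f(m) = -0.343583 < 0 → root in [1.714375, 1.851250]
Midpoint of [1.714375, 1.851250] = 1.782812

1.78281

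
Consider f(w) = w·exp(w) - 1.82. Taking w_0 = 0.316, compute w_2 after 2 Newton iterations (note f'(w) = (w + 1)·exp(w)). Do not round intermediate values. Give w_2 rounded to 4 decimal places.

Newton update: w ← w − f(w)/f'(w).
w_0 = 0.316000: f = -1.386565, f' = 1.805065 → w_1 = 0.316000 - (-1.386565)/(1.805065) = 1.084152
w_1 = 1.084152: f = 1.385764, f' = 6.162695 → w_2 = 1.084152 - (1.385764)/(6.162695) = 0.859289

0.8593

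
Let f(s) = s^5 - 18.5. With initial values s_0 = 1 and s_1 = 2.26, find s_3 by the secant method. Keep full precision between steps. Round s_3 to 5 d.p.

f(s_0) = -17.500000, f(s_1) = 40.457926
s_2 = 2.260000 - (40.457926)·(2.260000 - 1.000000)/(40.457926 - (-17.500000)) = 1.380448; f(s_2) = -13.486963
s_3 = 1.380448 - (-13.486963)·(1.380448 - 2.260000)/(-13.486963 - (40.457926)) = 1.600348; f(s_3) = -8.002819

1.60035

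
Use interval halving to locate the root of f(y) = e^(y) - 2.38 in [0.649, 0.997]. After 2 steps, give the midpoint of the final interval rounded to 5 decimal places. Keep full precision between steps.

0.86650

f(0.649000) = -0.466374, f(0.997000) = 0.330139 (opposite signs)
step 1: m = 0.823000, f(m) = -0.102678 < 0 → root in [0.823000, 0.997000]
step 2: m = 0.910000, f(m) = 0.104323 > 0 → root in [0.823000, 0.910000]
Midpoint of [0.823000, 0.910000] = 0.866500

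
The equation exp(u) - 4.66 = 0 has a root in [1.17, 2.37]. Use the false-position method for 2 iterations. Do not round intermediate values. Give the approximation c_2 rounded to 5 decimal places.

f(1.170000) = -1.438007, f(2.370000) = 6.037392
step 1: c = 1.400838, f(c) = -0.601399 < 0 → new bracket [1.400838, 2.370000]
step 2: c = 1.488633, f(c) = -0.228964 < 0 → new bracket [1.488633, 2.370000]

1.48863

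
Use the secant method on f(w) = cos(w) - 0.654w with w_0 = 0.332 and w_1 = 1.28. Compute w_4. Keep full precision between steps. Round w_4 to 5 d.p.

Secant update: w_(k+1) = w_k − f(w_k)·(w_k − w_(k-1))/(f(w_k) − f(w_(k-1))).
f(w_0) = 0.728264, f(w_1) = -0.550405
w_2 = 1.280000 - (-0.550405)·(1.280000 - 0.332000)/(-0.550405 - (0.728264)) = 0.871932; f(w_2) = 0.073105
w_3 = 0.871932 - (0.073105)·(0.871932 - 1.280000)/(0.073105 - (-0.550405)) = 0.919777; f(w_3) = 0.004463
w_4 = 0.919777 - (0.004463)·(0.919777 - 0.871932)/(0.004463 - (0.073105)) = 0.922888; f(w_4) = -0.000049

0.92289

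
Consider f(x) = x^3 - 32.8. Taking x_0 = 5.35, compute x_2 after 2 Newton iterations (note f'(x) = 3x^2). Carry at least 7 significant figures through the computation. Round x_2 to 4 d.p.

Newton update: x ← x − f(x)/f'(x).
x_0 = 5.350000: f = 120.330375, f' = 85.867500 → x_1 = 5.350000 - (120.330375)/(85.867500) = 3.948651
x_1 = 3.948651: f = 28.766732, f' = 46.775523 → x_2 = 3.948651 - (28.766732)/(46.775523) = 3.333655

3.3337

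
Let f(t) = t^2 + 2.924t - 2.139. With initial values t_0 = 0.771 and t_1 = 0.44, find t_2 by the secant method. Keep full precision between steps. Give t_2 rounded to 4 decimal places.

0.5993

Secant update: t_(k+1) = t_k − f(t_k)·(t_k − t_(k-1))/(f(t_k) − f(t_(k-1))).
f(t_0) = 0.709845, f(t_1) = -0.658840
t_2 = 0.440000 - (-0.658840)·(0.440000 - 0.771000)/(-0.658840 - (0.709845)) = 0.599333; f(t_2) = -0.027352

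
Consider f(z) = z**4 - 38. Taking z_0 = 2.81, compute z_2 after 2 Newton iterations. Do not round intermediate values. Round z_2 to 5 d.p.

Newton update: z ← z − f(z)/f'(z).
f'(z) = 4z**3
z_0 = 2.810000: f = 24.348395, f' = 88.752164 → z_1 = 2.810000 - (24.348395)/(88.752164) = 2.535659
z_1 = 2.535659: f = 3.339298, f' = 65.212720 → z_2 = 2.535659 - (3.339298)/(65.212720) = 2.484452

2.48445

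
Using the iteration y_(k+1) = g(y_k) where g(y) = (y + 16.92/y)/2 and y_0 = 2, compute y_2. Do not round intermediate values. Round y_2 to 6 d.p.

4.232591

y_1 = g(2.000000) = 5.230000
y_2 = g(5.230000) = 4.232591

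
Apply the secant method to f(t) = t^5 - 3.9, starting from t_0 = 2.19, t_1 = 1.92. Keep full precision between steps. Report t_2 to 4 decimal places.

1.6733

Secant update: t_(k+1) = t_k − f(t_k)·(t_k − t_(k-1))/(f(t_k) − f(t_(k-1))).
f(t_0) = 46.475640, f(t_1) = 22.191926
t_2 = 1.920000 - (22.191926)·(1.920000 - 2.190000)/(22.191926 - (46.475640)) = 1.673258; f(t_2) = 9.216384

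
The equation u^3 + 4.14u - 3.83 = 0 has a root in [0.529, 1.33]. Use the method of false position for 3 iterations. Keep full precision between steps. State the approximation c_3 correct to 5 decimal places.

0.79868

f(0.529000) = -1.491904, f(1.330000) = 4.028837
step 1: c = 0.745459, f(c) = -0.329540 < 0 → new bracket [0.745459, 1.330000]
step 2: c = 0.789657, f(c) = -0.068424 < 0 → new bracket [0.789657, 1.330000]
step 3: c = 0.798681, f(c) = -0.013992 < 0 → new bracket [0.798681, 1.330000]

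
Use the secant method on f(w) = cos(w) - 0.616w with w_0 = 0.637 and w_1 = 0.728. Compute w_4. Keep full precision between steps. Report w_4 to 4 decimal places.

0.9475

f(w_0) = 0.411492, f(w_1) = 0.298059
w_2 = 0.728000 - (0.298059)·(0.728000 - 0.637000)/(0.298059 - (0.411492)) = 0.967113; f(w_2) = -0.028063
w_3 = 0.967113 - (-0.028063)·(0.967113 - 0.728000)/(-0.028063 - (0.298059)) = 0.946537; f(w_3) = 0.001429
w_4 = 0.946537 - (0.001429)·(0.946537 - 0.967113)/(0.001429 - (-0.028063)) = 0.947534; f(w_4) = 0.000006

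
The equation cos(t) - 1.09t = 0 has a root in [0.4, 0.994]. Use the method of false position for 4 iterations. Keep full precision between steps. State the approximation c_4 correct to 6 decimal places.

False-position update: c = (a·f(b) − b·f(a))/(f(b) − f(a)); replace the endpoint whose sign matches f(c).
f(0.400000) = 0.485061, f(0.994000) = -0.538119
step 1: c = 0.681599, f(c) = 0.033624 > 0 → new bracket [0.681599, 0.994000]
step 2: c = 0.699971, f(c) = 0.001893 > 0 → new bracket [0.699971, 0.994000]
step 3: c = 0.701001, f(c) = 0.000105 > 0 → new bracket [0.701001, 0.994000]
step 4: c = 0.701059, f(c) = 0.000006 > 0 → new bracket [0.701059, 0.994000]

0.701059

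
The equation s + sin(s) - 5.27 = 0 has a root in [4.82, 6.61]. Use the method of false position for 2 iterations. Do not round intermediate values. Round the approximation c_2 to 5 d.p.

False-position update: c = (a·f(b) − b·f(a))/(f(b) − f(a)); replace the endpoint whose sign matches f(c).
f(4.820000) = -1.444216, f(6.610000) = 1.661028
step 1: c = 5.652510, f(c) = -0.207181 < 0 → new bracket [5.652510, 6.610000]
step 2: c = 5.758694, f(c) = -0.012080 < 0 → new bracket [5.758694, 6.610000]

5.75869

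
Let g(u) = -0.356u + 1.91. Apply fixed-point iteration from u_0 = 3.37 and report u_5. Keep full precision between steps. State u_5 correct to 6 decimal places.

u_1 = g(3.370000) = 0.710280
u_2 = g(0.710280) = 1.657140
u_3 = g(1.657140) = 1.320058
u_4 = g(1.320058) = 1.440059
u_5 = g(1.440059) = 1.397339

1.397339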